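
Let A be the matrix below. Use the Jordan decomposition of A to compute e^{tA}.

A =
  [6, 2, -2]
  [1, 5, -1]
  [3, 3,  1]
e^{tA} =
  [2*t*exp(4*t) + exp(4*t), 2*t*exp(4*t), -2*t*exp(4*t)]
  [t*exp(4*t), t*exp(4*t) + exp(4*t), -t*exp(4*t)]
  [3*t*exp(4*t), 3*t*exp(4*t), -3*t*exp(4*t) + exp(4*t)]

Strategy: write A = P · J · P⁻¹ where J is a Jordan canonical form, so e^{tA} = P · e^{tJ} · P⁻¹, and e^{tJ} can be computed block-by-block.

A has Jordan form
J =
  [4, 1, 0]
  [0, 4, 0]
  [0, 0, 4]
(up to reordering of blocks).

Per-block formulas:
  For a 1×1 block at λ = 4: exp(t · [4]) = [e^(4t)].
  For a 2×2 Jordan block J_2(4): exp(t · J_2(4)) = e^(4t)·(I + t·N), where N is the 2×2 nilpotent shift.

After assembling e^{tJ} and conjugating by P, we get:

e^{tA} =
  [2*t*exp(4*t) + exp(4*t), 2*t*exp(4*t), -2*t*exp(4*t)]
  [t*exp(4*t), t*exp(4*t) + exp(4*t), -t*exp(4*t)]
  [3*t*exp(4*t), 3*t*exp(4*t), -3*t*exp(4*t) + exp(4*t)]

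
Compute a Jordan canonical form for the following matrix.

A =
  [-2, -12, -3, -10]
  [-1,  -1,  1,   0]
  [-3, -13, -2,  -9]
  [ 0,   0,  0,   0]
J_1(-5) ⊕ J_3(0)

The characteristic polynomial is
  det(x·I − A) = x^4 + 5*x^3 = x^3*(x + 5)

Eigenvalues and multiplicities (the geometric multiplicity of λ is n − rank(A − λI), which equals the number of Jordan blocks for λ):
  λ = -5: algebraic multiplicity = 1, geometric multiplicity = 1
  λ = 0: algebraic multiplicity = 3, geometric multiplicity = 1

Determining the block sizes for each eigenvalue:
  λ = -5: one block (gm = 1), so the single block has size am = 1 → block sizes [1]
  λ = 0: one block (gm = 1), so the single block has size am = 3 → block sizes [3]

Assembling the blocks gives a Jordan form
J =
  [-5, 0, 0, 0]
  [ 0, 0, 1, 0]
  [ 0, 0, 0, 1]
  [ 0, 0, 0, 0]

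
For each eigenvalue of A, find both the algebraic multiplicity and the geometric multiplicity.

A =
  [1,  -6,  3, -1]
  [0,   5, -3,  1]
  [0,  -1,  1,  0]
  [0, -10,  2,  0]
λ = 1: alg = 1, geom = 1; λ = 2: alg = 3, geom = 1

Step 1 — factor the characteristic polynomial to read off the algebraic multiplicities:
  χ_A(x) = (x - 2)^3*(x - 1)

Step 2 — compute geometric multiplicities via the rank-nullity identity g(λ) = n − rank(A − λI):
  rank(A − (1)·I) = 3, so dim ker(A − (1)·I) = n − 3 = 1
  rank(A − (2)·I) = 3, so dim ker(A − (2)·I) = n − 3 = 1

Summary:
  λ = 1: algebraic multiplicity = 1, geometric multiplicity = 1
  λ = 2: algebraic multiplicity = 3, geometric multiplicity = 1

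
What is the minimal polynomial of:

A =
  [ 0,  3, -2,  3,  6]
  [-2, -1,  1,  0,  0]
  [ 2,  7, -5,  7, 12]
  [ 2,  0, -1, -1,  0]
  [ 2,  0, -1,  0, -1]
x^4 + 7*x^3 + 15*x^2 + 13*x + 4

The characteristic polynomial is χ_A(x) = (x + 1)^4*(x + 4), so the eigenvalues are known. The minimal polynomial is
  m_A(x) = Π_λ (x − λ)^{k_λ}
where k_λ is the size of the *largest* Jordan block for λ (equivalently, the smallest k with (A − λI)^k v = 0 for every generalised eigenvector v of λ).

  λ = -4: largest Jordan block has size 1, contributing (x + 4)
  λ = -1: largest Jordan block has size 3, contributing (x + 1)^3

So m_A(x) = (x + 1)^3*(x + 4) = x^4 + 7*x^3 + 15*x^2 + 13*x + 4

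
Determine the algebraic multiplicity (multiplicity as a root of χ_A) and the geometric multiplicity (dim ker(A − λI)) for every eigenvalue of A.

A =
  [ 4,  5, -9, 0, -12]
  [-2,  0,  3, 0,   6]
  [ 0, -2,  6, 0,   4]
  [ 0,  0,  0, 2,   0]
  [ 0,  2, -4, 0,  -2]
λ = 2: alg = 5, geom = 3

Step 1 — factor the characteristic polynomial to read off the algebraic multiplicities:
  χ_A(x) = (x - 2)^5

Step 2 — compute geometric multiplicities via the rank-nullity identity g(λ) = n − rank(A − λI):
  rank(A − (2)·I) = 2, so dim ker(A − (2)·I) = n − 2 = 3

Summary:
  λ = 2: algebraic multiplicity = 5, geometric multiplicity = 3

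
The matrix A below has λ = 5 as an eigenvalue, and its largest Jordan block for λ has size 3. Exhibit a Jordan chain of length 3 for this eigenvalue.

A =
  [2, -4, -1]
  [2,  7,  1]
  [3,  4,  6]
A Jordan chain for λ = 5 of length 3:
v_1 = (-2, 1, 2)ᵀ
v_2 = (-3, 2, 3)ᵀ
v_3 = (1, 0, 0)ᵀ

Let N = A − (5)·I. We want v_3 with N^3 v_3 = 0 but N^2 v_3 ≠ 0; then v_{j-1} := N · v_j for j = 3, …, 2.

Pick v_3 = (1, 0, 0)ᵀ.
Then v_2 = N · v_3 = (-3, 2, 3)ᵀ.
Then v_1 = N · v_2 = (-2, 1, 2)ᵀ.

Sanity check: (A − (5)·I) v_1 = (0, 0, 0)ᵀ = 0. ✓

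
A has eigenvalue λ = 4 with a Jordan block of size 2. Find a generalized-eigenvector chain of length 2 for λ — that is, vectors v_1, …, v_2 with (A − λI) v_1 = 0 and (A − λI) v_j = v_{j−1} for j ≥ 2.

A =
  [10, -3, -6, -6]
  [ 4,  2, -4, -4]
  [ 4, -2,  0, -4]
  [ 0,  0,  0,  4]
A Jordan chain for λ = 4 of length 2:
v_1 = (6, 4, 4, 0)ᵀ
v_2 = (1, 0, 0, 0)ᵀ

Let N = A − (4)·I. We want v_2 with N^2 v_2 = 0 but N^1 v_2 ≠ 0; then v_{j-1} := N · v_j for j = 2, …, 2.

Pick v_2 = (1, 0, 0, 0)ᵀ.
Then v_1 = N · v_2 = (6, 4, 4, 0)ᵀ.

Sanity check: (A − (4)·I) v_1 = (0, 0, 0, 0)ᵀ = 0. ✓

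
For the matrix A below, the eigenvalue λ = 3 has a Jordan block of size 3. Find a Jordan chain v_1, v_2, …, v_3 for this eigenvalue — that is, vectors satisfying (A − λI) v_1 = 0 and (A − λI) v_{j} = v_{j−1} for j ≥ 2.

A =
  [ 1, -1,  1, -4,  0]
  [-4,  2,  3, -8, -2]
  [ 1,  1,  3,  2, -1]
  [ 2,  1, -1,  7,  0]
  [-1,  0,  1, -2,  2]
A Jordan chain for λ = 3 of length 3:
v_1 = (1, 1, -1, -1, 0)ᵀ
v_2 = (-2, -4, 1, 2, -1)ᵀ
v_3 = (1, 0, 0, 0, 0)ᵀ

Let N = A − (3)·I. We want v_3 with N^3 v_3 = 0 but N^2 v_3 ≠ 0; then v_{j-1} := N · v_j for j = 3, …, 2.

Pick v_3 = (1, 0, 0, 0, 0)ᵀ.
Then v_2 = N · v_3 = (-2, -4, 1, 2, -1)ᵀ.
Then v_1 = N · v_2 = (1, 1, -1, -1, 0)ᵀ.

Sanity check: (A − (3)·I) v_1 = (0, 0, 0, 0, 0)ᵀ = 0. ✓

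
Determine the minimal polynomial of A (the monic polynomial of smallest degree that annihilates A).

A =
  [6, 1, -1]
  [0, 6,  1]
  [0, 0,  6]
x^3 - 18*x^2 + 108*x - 216

The characteristic polynomial is χ_A(x) = (x - 6)^3, so the eigenvalues are known. The minimal polynomial is
  m_A(x) = Π_λ (x − λ)^{k_λ}
where k_λ is the size of the *largest* Jordan block for λ (equivalently, the smallest k with (A − λI)^k v = 0 for every generalised eigenvector v of λ).

  λ = 6: largest Jordan block has size 3, contributing (x − 6)^3

So m_A(x) = (x - 6)^3 = x^3 - 18*x^2 + 108*x - 216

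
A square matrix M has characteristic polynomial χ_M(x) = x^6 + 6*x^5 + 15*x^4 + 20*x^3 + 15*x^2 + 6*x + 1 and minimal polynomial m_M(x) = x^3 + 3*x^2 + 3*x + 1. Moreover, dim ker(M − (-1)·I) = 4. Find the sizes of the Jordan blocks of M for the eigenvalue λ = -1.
Block sizes for λ = -1: [3, 1, 1, 1]

Step 1 — from the characteristic polynomial, algebraic multiplicity of λ = -1 is 6. From dim ker(M − (-1)·I) = 4, there are exactly 4 Jordan blocks for λ = -1.
Step 2 — from the minimal polynomial, the factor (x + 1)^3 tells us the largest block for λ = -1 has size 3.
Step 3 — with total size 6, 4 blocks, and largest block 3, the block sizes (in nonincreasing order) are [3, 1, 1, 1].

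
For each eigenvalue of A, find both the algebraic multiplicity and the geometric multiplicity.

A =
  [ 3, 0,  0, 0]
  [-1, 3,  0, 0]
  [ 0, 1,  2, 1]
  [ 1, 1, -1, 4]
λ = 3: alg = 4, geom = 2

Step 1 — factor the characteristic polynomial to read off the algebraic multiplicities:
  χ_A(x) = (x - 3)^4

Step 2 — compute geometric multiplicities via the rank-nullity identity g(λ) = n − rank(A − λI):
  rank(A − (3)·I) = 2, so dim ker(A − (3)·I) = n − 2 = 2

Summary:
  λ = 3: algebraic multiplicity = 4, geometric multiplicity = 2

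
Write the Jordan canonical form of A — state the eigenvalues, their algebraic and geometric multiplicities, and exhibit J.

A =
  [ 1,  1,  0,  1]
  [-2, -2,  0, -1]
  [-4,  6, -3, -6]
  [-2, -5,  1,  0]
J_3(-1) ⊕ J_1(-1)

The characteristic polynomial is
  det(x·I − A) = x^4 + 4*x^3 + 6*x^2 + 4*x + 1 = (x + 1)^4

Eigenvalues and multiplicities (the geometric multiplicity of λ is n − rank(A − λI), which equals the number of Jordan blocks for λ):
  λ = -1: algebraic multiplicity = 4, geometric multiplicity = 2

Determining the block sizes for each eigenvalue:
  λ = -1: with am = 4 and gm = 2, the partition is not yet determined (e.g. several partitions of 4 into 2 parts exist). Let N = A − (-1)·I. Computing rank(N^1) = 2, rank(N^2) = 1, rank(N^3) = 0; the number of blocks of size ≥ j is rank(N^{j−1}) − rank(N^j), giving [2, 1, 1]. So we have 1 block(s) of size 3, 1 block(s) of size 1 → block sizes [3, 1]

Assembling the blocks gives a Jordan form
J =
  [-1,  1,  0,  0]
  [ 0, -1,  1,  0]
  [ 0,  0, -1,  0]
  [ 0,  0,  0, -1]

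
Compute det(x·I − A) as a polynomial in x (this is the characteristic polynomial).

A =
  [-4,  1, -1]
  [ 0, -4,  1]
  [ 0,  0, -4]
x^3 + 12*x^2 + 48*x + 64

Expanding det(x·I − A) (e.g. by cofactor expansion or by noting that A is similar to its Jordan form J, which has the same characteristic polynomial as A) gives
  χ_A(x) = x^3 + 12*x^2 + 48*x + 64
which factors as (x + 4)^3. The eigenvalues (with algebraic multiplicities) are λ = -4 with multiplicity 3.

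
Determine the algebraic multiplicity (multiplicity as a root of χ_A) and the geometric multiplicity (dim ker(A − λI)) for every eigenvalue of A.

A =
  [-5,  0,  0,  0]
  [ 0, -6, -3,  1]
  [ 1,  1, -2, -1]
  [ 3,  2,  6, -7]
λ = -5: alg = 4, geom = 2

Step 1 — factor the characteristic polynomial to read off the algebraic multiplicities:
  χ_A(x) = (x + 5)^4

Step 2 — compute geometric multiplicities via the rank-nullity identity g(λ) = n − rank(A − λI):
  rank(A − (-5)·I) = 2, so dim ker(A − (-5)·I) = n − 2 = 2

Summary:
  λ = -5: algebraic multiplicity = 4, geometric multiplicity = 2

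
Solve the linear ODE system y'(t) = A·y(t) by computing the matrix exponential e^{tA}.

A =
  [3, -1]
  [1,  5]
e^{tA} =
  [-t*exp(4*t) + exp(4*t), -t*exp(4*t)]
  [t*exp(4*t), t*exp(4*t) + exp(4*t)]

Strategy: write A = P · J · P⁻¹ where J is a Jordan canonical form, so e^{tA} = P · e^{tJ} · P⁻¹, and e^{tJ} can be computed block-by-block.

A has Jordan form
J =
  [4, 1]
  [0, 4]
(up to reordering of blocks).

Per-block formulas:
  For a 2×2 Jordan block J_2(4): exp(t · J_2(4)) = e^(4t)·(I + t·N), where N is the 2×2 nilpotent shift.

After assembling e^{tJ} and conjugating by P, we get:

e^{tA} =
  [-t*exp(4*t) + exp(4*t), -t*exp(4*t)]
  [t*exp(4*t), t*exp(4*t) + exp(4*t)]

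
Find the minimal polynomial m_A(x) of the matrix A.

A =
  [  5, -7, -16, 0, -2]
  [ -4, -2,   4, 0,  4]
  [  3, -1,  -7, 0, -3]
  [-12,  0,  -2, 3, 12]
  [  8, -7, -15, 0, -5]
x^4 + 9*x^3 + 12*x^2 - 80*x - 192

The characteristic polynomial is χ_A(x) = (x - 3)^2*(x + 4)^3, so the eigenvalues are known. The minimal polynomial is
  m_A(x) = Π_λ (x − λ)^{k_λ}
where k_λ is the size of the *largest* Jordan block for λ (equivalently, the smallest k with (A − λI)^k v = 0 for every generalised eigenvector v of λ).

  λ = -4: largest Jordan block has size 3, contributing (x + 4)^3
  λ = 3: largest Jordan block has size 1, contributing (x − 3)

So m_A(x) = (x - 3)*(x + 4)^3 = x^4 + 9*x^3 + 12*x^2 - 80*x - 192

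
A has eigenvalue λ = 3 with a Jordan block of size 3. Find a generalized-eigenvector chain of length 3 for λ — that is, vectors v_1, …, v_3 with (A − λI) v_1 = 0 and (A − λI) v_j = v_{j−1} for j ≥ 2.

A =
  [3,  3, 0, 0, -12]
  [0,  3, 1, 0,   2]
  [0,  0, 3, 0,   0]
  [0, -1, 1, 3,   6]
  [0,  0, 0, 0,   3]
A Jordan chain for λ = 3 of length 3:
v_1 = (3, 0, 0, -1, 0)ᵀ
v_2 = (0, 1, 0, 1, 0)ᵀ
v_3 = (0, 0, 1, 0, 0)ᵀ

Let N = A − (3)·I. We want v_3 with N^3 v_3 = 0 but N^2 v_3 ≠ 0; then v_{j-1} := N · v_j for j = 3, …, 2.

Pick v_3 = (0, 0, 1, 0, 0)ᵀ.
Then v_2 = N · v_3 = (0, 1, 0, 1, 0)ᵀ.
Then v_1 = N · v_2 = (3, 0, 0, -1, 0)ᵀ.

Sanity check: (A − (3)·I) v_1 = (0, 0, 0, 0, 0)ᵀ = 0. ✓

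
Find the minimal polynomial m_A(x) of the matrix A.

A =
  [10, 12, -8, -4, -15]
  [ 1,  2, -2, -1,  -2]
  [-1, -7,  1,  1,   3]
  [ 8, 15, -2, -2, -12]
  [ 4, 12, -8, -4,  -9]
x^4 - 3*x^3 - 15*x^2 - 17*x - 6

The characteristic polynomial is χ_A(x) = (x - 6)*(x + 1)^4, so the eigenvalues are known. The minimal polynomial is
  m_A(x) = Π_λ (x − λ)^{k_λ}
where k_λ is the size of the *largest* Jordan block for λ (equivalently, the smallest k with (A − λI)^k v = 0 for every generalised eigenvector v of λ).

  λ = -1: largest Jordan block has size 3, contributing (x + 1)^3
  λ = 6: largest Jordan block has size 1, contributing (x − 6)

So m_A(x) = (x - 6)*(x + 1)^3 = x^4 - 3*x^3 - 15*x^2 - 17*x - 6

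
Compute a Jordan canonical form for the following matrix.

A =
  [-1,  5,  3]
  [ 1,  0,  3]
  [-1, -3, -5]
J_3(-2)

The characteristic polynomial is
  det(x·I − A) = x^3 + 6*x^2 + 12*x + 8 = (x + 2)^3

Eigenvalues and multiplicities (the geometric multiplicity of λ is n − rank(A − λI), which equals the number of Jordan blocks for λ):
  λ = -2: algebraic multiplicity = 3, geometric multiplicity = 1

Determining the block sizes for each eigenvalue:
  λ = -2: one block (gm = 1), so the single block has size am = 3 → block sizes [3]

Assembling the blocks gives a Jordan form
J =
  [-2,  1,  0]
  [ 0, -2,  1]
  [ 0,  0, -2]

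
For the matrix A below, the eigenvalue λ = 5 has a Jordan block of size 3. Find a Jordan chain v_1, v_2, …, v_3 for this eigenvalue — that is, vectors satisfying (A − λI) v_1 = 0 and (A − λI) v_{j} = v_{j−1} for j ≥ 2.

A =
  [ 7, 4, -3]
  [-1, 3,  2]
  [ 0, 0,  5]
A Jordan chain for λ = 5 of length 3:
v_1 = (2, -1, 0)ᵀ
v_2 = (-3, 2, 0)ᵀ
v_3 = (0, 0, 1)ᵀ

Let N = A − (5)·I. We want v_3 with N^3 v_3 = 0 but N^2 v_3 ≠ 0; then v_{j-1} := N · v_j for j = 3, …, 2.

Pick v_3 = (0, 0, 1)ᵀ.
Then v_2 = N · v_3 = (-3, 2, 0)ᵀ.
Then v_1 = N · v_2 = (2, -1, 0)ᵀ.

Sanity check: (A − (5)·I) v_1 = (0, 0, 0)ᵀ = 0. ✓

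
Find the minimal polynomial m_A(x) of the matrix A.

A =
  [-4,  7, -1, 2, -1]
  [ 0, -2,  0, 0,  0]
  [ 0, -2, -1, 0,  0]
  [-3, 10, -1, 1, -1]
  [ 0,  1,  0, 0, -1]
x^2 + 3*x + 2

The characteristic polynomial is χ_A(x) = (x + 1)^3*(x + 2)^2, so the eigenvalues are known. The minimal polynomial is
  m_A(x) = Π_λ (x − λ)^{k_λ}
where k_λ is the size of the *largest* Jordan block for λ (equivalently, the smallest k with (A − λI)^k v = 0 for every generalised eigenvector v of λ).

  λ = -2: largest Jordan block has size 1, contributing (x + 2)
  λ = -1: largest Jordan block has size 1, contributing (x + 1)

So m_A(x) = (x + 1)*(x + 2) = x^2 + 3*x + 2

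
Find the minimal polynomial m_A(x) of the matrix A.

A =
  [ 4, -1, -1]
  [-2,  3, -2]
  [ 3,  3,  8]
x^2 - 10*x + 25

The characteristic polynomial is χ_A(x) = (x - 5)^3, so the eigenvalues are known. The minimal polynomial is
  m_A(x) = Π_λ (x − λ)^{k_λ}
where k_λ is the size of the *largest* Jordan block for λ (equivalently, the smallest k with (A − λI)^k v = 0 for every generalised eigenvector v of λ).

  λ = 5: largest Jordan block has size 2, contributing (x − 5)^2

So m_A(x) = (x - 5)^2 = x^2 - 10*x + 25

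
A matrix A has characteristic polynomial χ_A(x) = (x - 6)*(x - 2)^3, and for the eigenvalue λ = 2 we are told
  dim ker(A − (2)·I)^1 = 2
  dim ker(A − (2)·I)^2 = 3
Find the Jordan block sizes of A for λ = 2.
Block sizes for λ = 2: [2, 1]

From the dimensions of kernels of powers, the number of Jordan blocks of size at least j is d_j − d_{j−1} where d_j = dim ker(N^j) (with d_0 = 0). Computing the differences gives [2, 1].
The number of blocks of size exactly k is (#blocks of size ≥ k) − (#blocks of size ≥ k + 1), so the partition is: 1 block(s) of size 1, 1 block(s) of size 2.
In nonincreasing order the block sizes are [2, 1].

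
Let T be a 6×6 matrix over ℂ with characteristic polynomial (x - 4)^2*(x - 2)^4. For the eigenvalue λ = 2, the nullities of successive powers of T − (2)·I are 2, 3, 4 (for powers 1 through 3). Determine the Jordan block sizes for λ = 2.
Block sizes for λ = 2: [3, 1]

From the dimensions of kernels of powers, the number of Jordan blocks of size at least j is d_j − d_{j−1} where d_j = dim ker(N^j) (with d_0 = 0). Computing the differences gives [2, 1, 1].
The number of blocks of size exactly k is (#blocks of size ≥ k) − (#blocks of size ≥ k + 1), so the partition is: 1 block(s) of size 1, 1 block(s) of size 3.
In nonincreasing order the block sizes are [3, 1].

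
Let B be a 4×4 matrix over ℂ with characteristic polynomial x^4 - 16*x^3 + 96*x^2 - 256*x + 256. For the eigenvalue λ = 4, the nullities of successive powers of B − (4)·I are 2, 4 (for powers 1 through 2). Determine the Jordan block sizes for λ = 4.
Block sizes for λ = 4: [2, 2]

From the dimensions of kernels of powers, the number of Jordan blocks of size at least j is d_j − d_{j−1} where d_j = dim ker(N^j) (with d_0 = 0). Computing the differences gives [2, 2].
The number of blocks of size exactly k is (#blocks of size ≥ k) − (#blocks of size ≥ k + 1), so the partition is: 2 block(s) of size 2.
In nonincreasing order the block sizes are [2, 2].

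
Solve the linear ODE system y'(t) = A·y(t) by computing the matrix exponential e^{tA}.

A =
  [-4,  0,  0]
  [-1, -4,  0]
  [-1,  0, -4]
e^{tA} =
  [exp(-4*t), 0, 0]
  [-t*exp(-4*t), exp(-4*t), 0]
  [-t*exp(-4*t), 0, exp(-4*t)]

Strategy: write A = P · J · P⁻¹ where J is a Jordan canonical form, so e^{tA} = P · e^{tJ} · P⁻¹, and e^{tJ} can be computed block-by-block.

A has Jordan form
J =
  [-4,  1,  0]
  [ 0, -4,  0]
  [ 0,  0, -4]
(up to reordering of blocks).

Per-block formulas:
  For a 2×2 Jordan block J_2(-4): exp(t · J_2(-4)) = e^(-4t)·(I + t·N), where N is the 2×2 nilpotent shift.
  For a 1×1 block at λ = -4: exp(t · [-4]) = [e^(-4t)].

After assembling e^{tJ} and conjugating by P, we get:

e^{tA} =
  [exp(-4*t), 0, 0]
  [-t*exp(-4*t), exp(-4*t), 0]
  [-t*exp(-4*t), 0, exp(-4*t)]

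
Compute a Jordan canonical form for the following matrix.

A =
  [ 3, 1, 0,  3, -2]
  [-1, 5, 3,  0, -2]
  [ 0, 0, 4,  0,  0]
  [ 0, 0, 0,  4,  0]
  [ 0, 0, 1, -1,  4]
J_3(4) ⊕ J_1(4) ⊕ J_1(4)

The characteristic polynomial is
  det(x·I − A) = x^5 - 20*x^4 + 160*x^3 - 640*x^2 + 1280*x - 1024 = (x - 4)^5

Eigenvalues and multiplicities (the geometric multiplicity of λ is n − rank(A − λI), which equals the number of Jordan blocks for λ):
  λ = 4: algebraic multiplicity = 5, geometric multiplicity = 3

Determining the block sizes for each eigenvalue:
  λ = 4: with am = 5 and gm = 3, the partition is not yet determined (e.g. several partitions of 5 into 3 parts exist). Let N = A − (4)·I. Computing rank(N^1) = 2, rank(N^2) = 1, rank(N^3) = 0; the number of blocks of size ≥ j is rank(N^{j−1}) − rank(N^j), giving [3, 1, 1]. So we have 1 block(s) of size 3, 2 block(s) of size 1 → block sizes [3, 1, 1]

Assembling the blocks gives a Jordan form
J =
  [4, 1, 0, 0, 0]
  [0, 4, 1, 0, 0]
  [0, 0, 4, 0, 0]
  [0, 0, 0, 4, 0]
  [0, 0, 0, 0, 4]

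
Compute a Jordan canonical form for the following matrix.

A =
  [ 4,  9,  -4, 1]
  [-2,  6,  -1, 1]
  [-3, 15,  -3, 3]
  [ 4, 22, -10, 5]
J_3(3) ⊕ J_1(3)

The characteristic polynomial is
  det(x·I − A) = x^4 - 12*x^3 + 54*x^2 - 108*x + 81 = (x - 3)^4

Eigenvalues and multiplicities (the geometric multiplicity of λ is n − rank(A − λI), which equals the number of Jordan blocks for λ):
  λ = 3: algebraic multiplicity = 4, geometric multiplicity = 2

Determining the block sizes for each eigenvalue:
  λ = 3: with am = 4 and gm = 2, the partition is not yet determined (e.g. several partitions of 4 into 2 parts exist). Let N = A − (3)·I. Computing rank(N^1) = 2, rank(N^2) = 1, rank(N^3) = 0; the number of blocks of size ≥ j is rank(N^{j−1}) − rank(N^j), giving [2, 1, 1]. So we have 1 block(s) of size 3, 1 block(s) of size 1 → block sizes [3, 1]

Assembling the blocks gives a Jordan form
J =
  [3, 1, 0, 0]
  [0, 3, 1, 0]
  [0, 0, 3, 0]
  [0, 0, 0, 3]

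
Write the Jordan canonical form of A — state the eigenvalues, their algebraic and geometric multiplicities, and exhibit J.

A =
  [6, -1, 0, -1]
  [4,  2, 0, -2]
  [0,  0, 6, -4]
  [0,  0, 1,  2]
J_3(4) ⊕ J_1(4)

The characteristic polynomial is
  det(x·I − A) = x^4 - 16*x^3 + 96*x^2 - 256*x + 256 = (x - 4)^4

Eigenvalues and multiplicities (the geometric multiplicity of λ is n − rank(A − λI), which equals the number of Jordan blocks for λ):
  λ = 4: algebraic multiplicity = 4, geometric multiplicity = 2

Determining the block sizes for each eigenvalue:
  λ = 4: with am = 4 and gm = 2, the partition is not yet determined (e.g. several partitions of 4 into 2 parts exist). Let N = A − (4)·I. Computing rank(N^1) = 2, rank(N^2) = 1, rank(N^3) = 0; the number of blocks of size ≥ j is rank(N^{j−1}) − rank(N^j), giving [2, 1, 1]. So we have 1 block(s) of size 3, 1 block(s) of size 1 → block sizes [3, 1]

Assembling the blocks gives a Jordan form
J =
  [4, 1, 0, 0]
  [0, 4, 1, 0]
  [0, 0, 4, 0]
  [0, 0, 0, 4]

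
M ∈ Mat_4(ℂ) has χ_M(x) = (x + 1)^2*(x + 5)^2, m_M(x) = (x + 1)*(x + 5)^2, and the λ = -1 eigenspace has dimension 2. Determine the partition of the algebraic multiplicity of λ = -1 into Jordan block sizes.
Block sizes for λ = -1: [1, 1]

Step 1 — from the characteristic polynomial, algebraic multiplicity of λ = -1 is 2. From dim ker(M − (-1)·I) = 2, there are exactly 2 Jordan blocks for λ = -1.
Step 2 — from the minimal polynomial, the factor (x + 1) tells us the largest block for λ = -1 has size 1.
Step 3 — with total size 2, 2 blocks, and largest block 1, the block sizes (in nonincreasing order) are [1, 1].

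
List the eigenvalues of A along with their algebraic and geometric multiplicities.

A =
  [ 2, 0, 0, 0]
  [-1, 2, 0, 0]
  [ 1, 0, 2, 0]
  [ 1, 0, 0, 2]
λ = 2: alg = 4, geom = 3

Step 1 — factor the characteristic polynomial to read off the algebraic multiplicities:
  χ_A(x) = (x - 2)^4

Step 2 — compute geometric multiplicities via the rank-nullity identity g(λ) = n − rank(A − λI):
  rank(A − (2)·I) = 1, so dim ker(A − (2)·I) = n − 1 = 3

Summary:
  λ = 2: algebraic multiplicity = 4, geometric multiplicity = 3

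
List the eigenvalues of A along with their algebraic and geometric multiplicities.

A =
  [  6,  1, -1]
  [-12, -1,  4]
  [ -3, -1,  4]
λ = 3: alg = 3, geom = 2

Step 1 — factor the characteristic polynomial to read off the algebraic multiplicities:
  χ_A(x) = (x - 3)^3

Step 2 — compute geometric multiplicities via the rank-nullity identity g(λ) = n − rank(A − λI):
  rank(A − (3)·I) = 1, so dim ker(A − (3)·I) = n − 1 = 2

Summary:
  λ = 3: algebraic multiplicity = 3, geometric multiplicity = 2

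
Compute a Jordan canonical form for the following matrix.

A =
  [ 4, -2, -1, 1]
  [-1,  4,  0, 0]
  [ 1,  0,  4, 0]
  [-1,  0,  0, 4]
J_3(4) ⊕ J_1(4)

The characteristic polynomial is
  det(x·I − A) = x^4 - 16*x^3 + 96*x^2 - 256*x + 256 = (x - 4)^4

Eigenvalues and multiplicities (the geometric multiplicity of λ is n − rank(A − λI), which equals the number of Jordan blocks for λ):
  λ = 4: algebraic multiplicity = 4, geometric multiplicity = 2

Determining the block sizes for each eigenvalue:
  λ = 4: with am = 4 and gm = 2, the partition is not yet determined (e.g. several partitions of 4 into 2 parts exist). Let N = A − (4)·I. Computing rank(N^1) = 2, rank(N^2) = 1, rank(N^3) = 0; the number of blocks of size ≥ j is rank(N^{j−1}) − rank(N^j), giving [2, 1, 1]. So we have 1 block(s) of size 3, 1 block(s) of size 1 → block sizes [3, 1]

Assembling the blocks gives a Jordan form
J =
  [4, 1, 0, 0]
  [0, 4, 1, 0]
  [0, 0, 4, 0]
  [0, 0, 0, 4]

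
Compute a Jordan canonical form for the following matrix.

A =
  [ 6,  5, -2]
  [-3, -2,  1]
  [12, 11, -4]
J_3(0)

The characteristic polynomial is
  det(x·I − A) = x^3

Eigenvalues and multiplicities (the geometric multiplicity of λ is n − rank(A − λI), which equals the number of Jordan blocks for λ):
  λ = 0: algebraic multiplicity = 3, geometric multiplicity = 1

Determining the block sizes for each eigenvalue:
  λ = 0: one block (gm = 1), so the single block has size am = 3 → block sizes [3]

Assembling the blocks gives a Jordan form
J =
  [0, 1, 0]
  [0, 0, 1]
  [0, 0, 0]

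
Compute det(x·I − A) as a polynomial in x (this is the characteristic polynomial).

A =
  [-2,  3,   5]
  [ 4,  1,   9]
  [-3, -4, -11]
x^3 + 12*x^2 + 48*x + 64

Expanding det(x·I − A) (e.g. by cofactor expansion or by noting that A is similar to its Jordan form J, which has the same characteristic polynomial as A) gives
  χ_A(x) = x^3 + 12*x^2 + 48*x + 64
which factors as (x + 4)^3. The eigenvalues (with algebraic multiplicities) are λ = -4 with multiplicity 3.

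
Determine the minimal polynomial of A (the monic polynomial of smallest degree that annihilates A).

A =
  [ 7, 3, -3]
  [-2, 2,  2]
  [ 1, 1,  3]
x^2 - 8*x + 16

The characteristic polynomial is χ_A(x) = (x - 4)^3, so the eigenvalues are known. The minimal polynomial is
  m_A(x) = Π_λ (x − λ)^{k_λ}
where k_λ is the size of the *largest* Jordan block for λ (equivalently, the smallest k with (A − λI)^k v = 0 for every generalised eigenvector v of λ).

  λ = 4: largest Jordan block has size 2, contributing (x − 4)^2

So m_A(x) = (x - 4)^2 = x^2 - 8*x + 16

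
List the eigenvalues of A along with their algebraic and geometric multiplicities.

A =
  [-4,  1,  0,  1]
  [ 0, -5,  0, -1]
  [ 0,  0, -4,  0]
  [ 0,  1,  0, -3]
λ = -4: alg = 4, geom = 3

Step 1 — factor the characteristic polynomial to read off the algebraic multiplicities:
  χ_A(x) = (x + 4)^4

Step 2 — compute geometric multiplicities via the rank-nullity identity g(λ) = n − rank(A − λI):
  rank(A − (-4)·I) = 1, so dim ker(A − (-4)·I) = n − 1 = 3

Summary:
  λ = -4: algebraic multiplicity = 4, geometric multiplicity = 3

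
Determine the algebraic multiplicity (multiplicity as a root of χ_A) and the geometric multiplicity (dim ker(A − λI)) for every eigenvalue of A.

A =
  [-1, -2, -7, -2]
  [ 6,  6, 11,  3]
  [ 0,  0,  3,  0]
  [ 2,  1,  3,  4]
λ = 3: alg = 4, geom = 2

Step 1 — factor the characteristic polynomial to read off the algebraic multiplicities:
  χ_A(x) = (x - 3)^4

Step 2 — compute geometric multiplicities via the rank-nullity identity g(λ) = n − rank(A − λI):
  rank(A − (3)·I) = 2, so dim ker(A − (3)·I) = n − 2 = 2

Summary:
  λ = 3: algebraic multiplicity = 4, geometric multiplicity = 2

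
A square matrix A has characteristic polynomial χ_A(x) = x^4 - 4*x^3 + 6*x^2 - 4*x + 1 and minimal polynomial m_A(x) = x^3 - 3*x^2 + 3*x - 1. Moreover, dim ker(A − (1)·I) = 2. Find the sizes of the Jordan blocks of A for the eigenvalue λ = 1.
Block sizes for λ = 1: [3, 1]

Step 1 — from the characteristic polynomial, algebraic multiplicity of λ = 1 is 4. From dim ker(A − (1)·I) = 2, there are exactly 2 Jordan blocks for λ = 1.
Step 2 — from the minimal polynomial, the factor (x − 1)^3 tells us the largest block for λ = 1 has size 3.
Step 3 — with total size 4, 2 blocks, and largest block 3, the block sizes (in nonincreasing order) are [3, 1].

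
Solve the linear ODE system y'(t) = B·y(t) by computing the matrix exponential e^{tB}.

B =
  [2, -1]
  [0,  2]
e^{tB} =
  [exp(2*t), -t*exp(2*t)]
  [0, exp(2*t)]

Strategy: write B = P · J · P⁻¹ where J is a Jordan canonical form, so e^{tB} = P · e^{tJ} · P⁻¹, and e^{tJ} can be computed block-by-block.

B has Jordan form
J =
  [2, 1]
  [0, 2]
(up to reordering of blocks).

Per-block formulas:
  For a 2×2 Jordan block J_2(2): exp(t · J_2(2)) = e^(2t)·(I + t·N), where N is the 2×2 nilpotent shift.

After assembling e^{tJ} and conjugating by P, we get:

e^{tB} =
  [exp(2*t), -t*exp(2*t)]
  [0, exp(2*t)]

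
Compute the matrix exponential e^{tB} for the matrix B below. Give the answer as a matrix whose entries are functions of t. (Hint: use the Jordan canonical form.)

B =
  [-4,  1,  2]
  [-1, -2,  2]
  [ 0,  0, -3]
e^{tB} =
  [-t*exp(-3*t) + exp(-3*t), t*exp(-3*t), 2*t*exp(-3*t)]
  [-t*exp(-3*t), t*exp(-3*t) + exp(-3*t), 2*t*exp(-3*t)]
  [0, 0, exp(-3*t)]

Strategy: write B = P · J · P⁻¹ where J is a Jordan canonical form, so e^{tB} = P · e^{tJ} · P⁻¹, and e^{tJ} can be computed block-by-block.

B has Jordan form
J =
  [-3,  1,  0]
  [ 0, -3,  0]
  [ 0,  0, -3]
(up to reordering of blocks).

Per-block formulas:
  For a 1×1 block at λ = -3: exp(t · [-3]) = [e^(-3t)].
  For a 2×2 Jordan block J_2(-3): exp(t · J_2(-3)) = e^(-3t)·(I + t·N), where N is the 2×2 nilpotent shift.

After assembling e^{tJ} and conjugating by P, we get:

e^{tB} =
  [-t*exp(-3*t) + exp(-3*t), t*exp(-3*t), 2*t*exp(-3*t)]
  [-t*exp(-3*t), t*exp(-3*t) + exp(-3*t), 2*t*exp(-3*t)]
  [0, 0, exp(-3*t)]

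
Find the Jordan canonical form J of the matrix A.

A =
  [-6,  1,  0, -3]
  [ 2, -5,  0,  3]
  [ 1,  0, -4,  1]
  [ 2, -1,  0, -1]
J_2(-4) ⊕ J_2(-4)

The characteristic polynomial is
  det(x·I − A) = x^4 + 16*x^3 + 96*x^2 + 256*x + 256 = (x + 4)^4

Eigenvalues and multiplicities (the geometric multiplicity of λ is n − rank(A − λI), which equals the number of Jordan blocks for λ):
  λ = -4: algebraic multiplicity = 4, geometric multiplicity = 2

Determining the block sizes for each eigenvalue:
  λ = -4: with am = 4 and gm = 2, the partition is not yet determined (e.g. several partitions of 4 into 2 parts exist). Let N = A − (-4)·I. Computing rank(N^1) = 2, rank(N^2) = 0; the number of blocks of size ≥ j is rank(N^{j−1}) − rank(N^j), giving [2, 2]. So we have 2 block(s) of size 2 → block sizes [2, 2]

Assembling the blocks gives a Jordan form
J =
  [-4,  1,  0,  0]
  [ 0, -4,  0,  0]
  [ 0,  0, -4,  1]
  [ 0,  0,  0, -4]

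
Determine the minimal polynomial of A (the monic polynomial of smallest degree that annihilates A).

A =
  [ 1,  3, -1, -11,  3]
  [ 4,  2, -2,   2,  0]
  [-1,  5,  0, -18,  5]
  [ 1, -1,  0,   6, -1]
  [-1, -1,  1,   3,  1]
x^2 - 4*x + 4

The characteristic polynomial is χ_A(x) = (x - 2)^5, so the eigenvalues are known. The minimal polynomial is
  m_A(x) = Π_λ (x − λ)^{k_λ}
where k_λ is the size of the *largest* Jordan block for λ (equivalently, the smallest k with (A − λI)^k v = 0 for every generalised eigenvector v of λ).

  λ = 2: largest Jordan block has size 2, contributing (x − 2)^2

So m_A(x) = (x - 2)^2 = x^2 - 4*x + 4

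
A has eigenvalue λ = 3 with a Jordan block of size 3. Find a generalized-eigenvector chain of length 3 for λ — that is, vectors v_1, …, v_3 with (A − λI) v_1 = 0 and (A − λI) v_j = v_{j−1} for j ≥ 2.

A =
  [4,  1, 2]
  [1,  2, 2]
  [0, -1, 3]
A Jordan chain for λ = 3 of length 3:
v_1 = (2, 0, -1)ᵀ
v_2 = (1, 1, 0)ᵀ
v_3 = (1, 0, 0)ᵀ

Let N = A − (3)·I. We want v_3 with N^3 v_3 = 0 but N^2 v_3 ≠ 0; then v_{j-1} := N · v_j for j = 3, …, 2.

Pick v_3 = (1, 0, 0)ᵀ.
Then v_2 = N · v_3 = (1, 1, 0)ᵀ.
Then v_1 = N · v_2 = (2, 0, -1)ᵀ.

Sanity check: (A − (3)·I) v_1 = (0, 0, 0)ᵀ = 0. ✓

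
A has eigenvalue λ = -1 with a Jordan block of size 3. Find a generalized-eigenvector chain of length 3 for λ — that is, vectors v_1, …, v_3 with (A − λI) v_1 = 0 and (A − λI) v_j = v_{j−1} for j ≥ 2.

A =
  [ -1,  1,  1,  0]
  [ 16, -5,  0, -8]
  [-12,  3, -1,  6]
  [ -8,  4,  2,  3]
A Jordan chain for λ = -1 of length 3:
v_1 = (4, 0, 0, 8)ᵀ
v_2 = (0, 16, -12, -8)ᵀ
v_3 = (1, 0, 0, 0)ᵀ

Let N = A − (-1)·I. We want v_3 with N^3 v_3 = 0 but N^2 v_3 ≠ 0; then v_{j-1} := N · v_j for j = 3, …, 2.

Pick v_3 = (1, 0, 0, 0)ᵀ.
Then v_2 = N · v_3 = (0, 16, -12, -8)ᵀ.
Then v_1 = N · v_2 = (4, 0, 0, 8)ᵀ.

Sanity check: (A − (-1)·I) v_1 = (0, 0, 0, 0)ᵀ = 0. ✓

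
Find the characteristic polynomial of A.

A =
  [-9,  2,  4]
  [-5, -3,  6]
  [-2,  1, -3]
x^3 + 15*x^2 + 75*x + 125

Expanding det(x·I − A) (e.g. by cofactor expansion or by noting that A is similar to its Jordan form J, which has the same characteristic polynomial as A) gives
  χ_A(x) = x^3 + 15*x^2 + 75*x + 125
which factors as (x + 5)^3. The eigenvalues (with algebraic multiplicities) are λ = -5 with multiplicity 3.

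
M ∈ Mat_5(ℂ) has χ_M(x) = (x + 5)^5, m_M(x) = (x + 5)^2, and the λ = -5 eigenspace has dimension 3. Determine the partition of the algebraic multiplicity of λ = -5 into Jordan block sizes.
Block sizes for λ = -5: [2, 2, 1]

Step 1 — from the characteristic polynomial, algebraic multiplicity of λ = -5 is 5. From dim ker(M − (-5)·I) = 3, there are exactly 3 Jordan blocks for λ = -5.
Step 2 — from the minimal polynomial, the factor (x + 5)^2 tells us the largest block for λ = -5 has size 2.
Step 3 — with total size 5, 3 blocks, and largest block 2, the block sizes (in nonincreasing order) are [2, 2, 1].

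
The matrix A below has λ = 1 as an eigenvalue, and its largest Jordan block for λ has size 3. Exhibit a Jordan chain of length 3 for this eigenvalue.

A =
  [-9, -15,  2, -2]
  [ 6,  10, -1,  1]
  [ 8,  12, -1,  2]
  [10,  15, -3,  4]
A Jordan chain for λ = 1 of length 3:
v_1 = (6, -4, -4, -4)ᵀ
v_2 = (-10, 6, 8, 10)ᵀ
v_3 = (1, 0, 0, 0)ᵀ

Let N = A − (1)·I. We want v_3 with N^3 v_3 = 0 but N^2 v_3 ≠ 0; then v_{j-1} := N · v_j for j = 3, …, 2.

Pick v_3 = (1, 0, 0, 0)ᵀ.
Then v_2 = N · v_3 = (-10, 6, 8, 10)ᵀ.
Then v_1 = N · v_2 = (6, -4, -4, -4)ᵀ.

Sanity check: (A − (1)·I) v_1 = (0, 0, 0, 0)ᵀ = 0. ✓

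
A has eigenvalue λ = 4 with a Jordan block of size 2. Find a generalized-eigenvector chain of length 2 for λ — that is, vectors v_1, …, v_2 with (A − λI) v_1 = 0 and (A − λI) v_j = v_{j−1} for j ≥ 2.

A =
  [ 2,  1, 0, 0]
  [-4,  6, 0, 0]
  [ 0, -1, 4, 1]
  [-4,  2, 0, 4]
A Jordan chain for λ = 4 of length 2:
v_1 = (-2, -4, 0, -4)ᵀ
v_2 = (1, 0, 0, 0)ᵀ

Let N = A − (4)·I. We want v_2 with N^2 v_2 = 0 but N^1 v_2 ≠ 0; then v_{j-1} := N · v_j for j = 2, …, 2.

Pick v_2 = (1, 0, 0, 0)ᵀ.
Then v_1 = N · v_2 = (-2, -4, 0, -4)ᵀ.

Sanity check: (A − (4)·I) v_1 = (0, 0, 0, 0)ᵀ = 0. ✓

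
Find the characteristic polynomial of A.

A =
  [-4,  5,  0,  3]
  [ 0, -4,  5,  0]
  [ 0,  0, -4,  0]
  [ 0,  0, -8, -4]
x^4 + 16*x^3 + 96*x^2 + 256*x + 256

Expanding det(x·I − A) (e.g. by cofactor expansion or by noting that A is similar to its Jordan form J, which has the same characteristic polynomial as A) gives
  χ_A(x) = x^4 + 16*x^3 + 96*x^2 + 256*x + 256
which factors as (x + 4)^4. The eigenvalues (with algebraic multiplicities) are λ = -4 with multiplicity 4.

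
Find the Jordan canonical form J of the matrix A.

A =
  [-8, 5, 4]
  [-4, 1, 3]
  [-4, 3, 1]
J_3(-2)

The characteristic polynomial is
  det(x·I − A) = x^3 + 6*x^2 + 12*x + 8 = (x + 2)^3

Eigenvalues and multiplicities (the geometric multiplicity of λ is n − rank(A − λI), which equals the number of Jordan blocks for λ):
  λ = -2: algebraic multiplicity = 3, geometric multiplicity = 1

Determining the block sizes for each eigenvalue:
  λ = -2: one block (gm = 1), so the single block has size am = 3 → block sizes [3]

Assembling the blocks gives a Jordan form
J =
  [-2,  1,  0]
  [ 0, -2,  1]
  [ 0,  0, -2]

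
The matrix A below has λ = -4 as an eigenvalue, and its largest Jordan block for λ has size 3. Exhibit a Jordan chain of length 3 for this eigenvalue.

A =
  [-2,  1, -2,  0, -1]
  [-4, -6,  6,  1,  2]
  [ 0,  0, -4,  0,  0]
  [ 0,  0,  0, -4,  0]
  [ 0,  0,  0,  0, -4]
A Jordan chain for λ = -4 of length 3:
v_1 = (2, -4, 0, 0, 0)ᵀ
v_2 = (-2, 6, 0, 0, 0)ᵀ
v_3 = (0, 0, 1, 0, 0)ᵀ

Let N = A − (-4)·I. We want v_3 with N^3 v_3 = 0 but N^2 v_3 ≠ 0; then v_{j-1} := N · v_j for j = 3, …, 2.

Pick v_3 = (0, 0, 1, 0, 0)ᵀ.
Then v_2 = N · v_3 = (-2, 6, 0, 0, 0)ᵀ.
Then v_1 = N · v_2 = (2, -4, 0, 0, 0)ᵀ.

Sanity check: (A − (-4)·I) v_1 = (0, 0, 0, 0, 0)ᵀ = 0. ✓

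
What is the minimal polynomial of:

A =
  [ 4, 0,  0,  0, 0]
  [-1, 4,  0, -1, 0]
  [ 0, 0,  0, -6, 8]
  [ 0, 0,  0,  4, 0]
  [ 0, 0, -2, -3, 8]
x^2 - 8*x + 16

The characteristic polynomial is χ_A(x) = (x - 4)^5, so the eigenvalues are known. The minimal polynomial is
  m_A(x) = Π_λ (x − λ)^{k_λ}
where k_λ is the size of the *largest* Jordan block for λ (equivalently, the smallest k with (A − λI)^k v = 0 for every generalised eigenvector v of λ).

  λ = 4: largest Jordan block has size 2, contributing (x − 4)^2

So m_A(x) = (x - 4)^2 = x^2 - 8*x + 16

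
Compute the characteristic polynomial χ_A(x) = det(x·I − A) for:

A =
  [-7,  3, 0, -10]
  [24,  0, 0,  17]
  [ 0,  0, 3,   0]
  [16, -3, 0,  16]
x^4 - 12*x^3 + 54*x^2 - 108*x + 81

Expanding det(x·I − A) (e.g. by cofactor expansion or by noting that A is similar to its Jordan form J, which has the same characteristic polynomial as A) gives
  χ_A(x) = x^4 - 12*x^3 + 54*x^2 - 108*x + 81
which factors as (x - 3)^4. The eigenvalues (with algebraic multiplicities) are λ = 3 with multiplicity 4.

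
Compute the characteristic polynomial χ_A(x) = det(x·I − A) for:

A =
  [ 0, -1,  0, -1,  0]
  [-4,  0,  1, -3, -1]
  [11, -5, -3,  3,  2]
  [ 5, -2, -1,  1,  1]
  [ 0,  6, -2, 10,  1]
x^5 + x^4 - 2*x^3 - 2*x^2 + x + 1

Expanding det(x·I − A) (e.g. by cofactor expansion or by noting that A is similar to its Jordan form J, which has the same characteristic polynomial as A) gives
  χ_A(x) = x^5 + x^4 - 2*x^3 - 2*x^2 + x + 1
which factors as (x - 1)^2*(x + 1)^3. The eigenvalues (with algebraic multiplicities) are λ = -1 with multiplicity 3, λ = 1 with multiplicity 2.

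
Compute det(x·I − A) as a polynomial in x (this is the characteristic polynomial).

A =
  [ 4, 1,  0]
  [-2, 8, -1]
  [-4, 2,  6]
x^3 - 18*x^2 + 108*x - 216

Expanding det(x·I − A) (e.g. by cofactor expansion or by noting that A is similar to its Jordan form J, which has the same characteristic polynomial as A) gives
  χ_A(x) = x^3 - 18*x^2 + 108*x - 216
which factors as (x - 6)^3. The eigenvalues (with algebraic multiplicities) are λ = 6 with multiplicity 3.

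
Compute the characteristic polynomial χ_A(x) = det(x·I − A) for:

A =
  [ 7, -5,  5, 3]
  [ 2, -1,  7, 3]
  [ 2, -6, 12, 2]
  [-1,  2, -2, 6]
x^4 - 24*x^3 + 216*x^2 - 864*x + 1296

Expanding det(x·I − A) (e.g. by cofactor expansion or by noting that A is similar to its Jordan form J, which has the same characteristic polynomial as A) gives
  χ_A(x) = x^4 - 24*x^3 + 216*x^2 - 864*x + 1296
which factors as (x - 6)^4. The eigenvalues (with algebraic multiplicities) are λ = 6 with multiplicity 4.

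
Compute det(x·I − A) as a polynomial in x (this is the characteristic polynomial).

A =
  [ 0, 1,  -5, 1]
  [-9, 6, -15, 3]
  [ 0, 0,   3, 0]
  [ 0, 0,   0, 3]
x^4 - 12*x^3 + 54*x^2 - 108*x + 81

Expanding det(x·I − A) (e.g. by cofactor expansion or by noting that A is similar to its Jordan form J, which has the same characteristic polynomial as A) gives
  χ_A(x) = x^4 - 12*x^3 + 54*x^2 - 108*x + 81
which factors as (x - 3)^4. The eigenvalues (with algebraic multiplicities) are λ = 3 with multiplicity 4.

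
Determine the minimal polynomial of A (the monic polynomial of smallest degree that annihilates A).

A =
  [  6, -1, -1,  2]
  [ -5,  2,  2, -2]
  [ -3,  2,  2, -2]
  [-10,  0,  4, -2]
x^3 - 6*x^2 + 12*x - 8

The characteristic polynomial is χ_A(x) = (x - 2)^4, so the eigenvalues are known. The minimal polynomial is
  m_A(x) = Π_λ (x − λ)^{k_λ}
where k_λ is the size of the *largest* Jordan block for λ (equivalently, the smallest k with (A − λI)^k v = 0 for every generalised eigenvector v of λ).

  λ = 2: largest Jordan block has size 3, contributing (x − 2)^3

So m_A(x) = (x - 2)^3 = x^3 - 6*x^2 + 12*x - 8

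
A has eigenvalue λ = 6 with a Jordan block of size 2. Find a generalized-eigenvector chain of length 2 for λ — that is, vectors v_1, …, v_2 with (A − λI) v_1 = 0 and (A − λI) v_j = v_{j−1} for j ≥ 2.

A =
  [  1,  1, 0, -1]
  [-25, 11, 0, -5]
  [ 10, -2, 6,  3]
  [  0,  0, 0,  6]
A Jordan chain for λ = 6 of length 2:
v_1 = (-5, -25, 10, 0)ᵀ
v_2 = (1, 0, 0, 0)ᵀ

Let N = A − (6)·I. We want v_2 with N^2 v_2 = 0 but N^1 v_2 ≠ 0; then v_{j-1} := N · v_j for j = 2, …, 2.

Pick v_2 = (1, 0, 0, 0)ᵀ.
Then v_1 = N · v_2 = (-5, -25, 10, 0)ᵀ.

Sanity check: (A − (6)·I) v_1 = (0, 0, 0, 0)ᵀ = 0. ✓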